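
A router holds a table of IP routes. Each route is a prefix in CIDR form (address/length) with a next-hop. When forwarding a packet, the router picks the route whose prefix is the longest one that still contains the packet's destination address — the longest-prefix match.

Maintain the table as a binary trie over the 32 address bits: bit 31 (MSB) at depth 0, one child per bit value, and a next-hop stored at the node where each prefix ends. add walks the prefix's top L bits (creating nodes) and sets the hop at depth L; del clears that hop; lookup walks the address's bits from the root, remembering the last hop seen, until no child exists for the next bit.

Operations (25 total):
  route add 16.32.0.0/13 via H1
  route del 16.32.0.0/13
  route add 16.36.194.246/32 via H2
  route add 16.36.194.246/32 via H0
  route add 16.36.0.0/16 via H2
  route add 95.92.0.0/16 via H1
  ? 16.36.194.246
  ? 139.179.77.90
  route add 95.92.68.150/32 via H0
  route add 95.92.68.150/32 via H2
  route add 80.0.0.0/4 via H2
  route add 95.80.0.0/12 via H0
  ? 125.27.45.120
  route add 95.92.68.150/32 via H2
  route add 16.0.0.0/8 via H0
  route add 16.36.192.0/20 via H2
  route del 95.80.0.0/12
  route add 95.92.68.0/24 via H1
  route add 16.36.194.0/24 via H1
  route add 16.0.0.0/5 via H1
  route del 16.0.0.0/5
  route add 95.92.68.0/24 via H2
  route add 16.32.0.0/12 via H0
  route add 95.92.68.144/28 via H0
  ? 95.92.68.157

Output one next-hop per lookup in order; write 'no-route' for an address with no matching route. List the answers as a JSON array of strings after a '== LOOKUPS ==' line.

Apply in order:
  add 16.32.0.0/13 -> H1 at depth 13
  del 16.32.0.0/13 (clear depth 13)
  add 16.36.194.246/32 -> H2 at depth 32
  add 16.36.194.246/32 -> H0 at depth 32
  add 16.36.0.0/16 -> H2 at depth 16
  add 95.92.0.0/16 -> H1 at depth 16
  lookup 16.36.194.246: bits 00010000001001001100001011110110 walk d0:-→d1:-→d2:-→d3:-→d4:-→d5:-→d6:-→d7:-→d8:-→d9:-→d10:-→d11:-→d12:-→d13:-→d14:-→d15:-→d16:H2→d17:-→d18:-→d19:-→d20:-→d21:-→d22:-→d23:-→d24:-→d25:-→d26:-→d27:-→d28:-→d29:-→d30:-→d31:-→d32:H0 -> H0
  lookup 139.179.77.90: bits ε walk d0:- -> no-route
  add 95.92.68.150/32 -> H0 at depth 32
  add 95.92.68.150/32 -> H2 at depth 32
  add 80.0.0.0/4 -> H2 at depth 4
  add 95.80.0.0/12 -> H0 at depth 12
  lookup 125.27.45.120: bits 01 walk d0:-→d1:-→d2:- -> no-route
  add 95.92.68.150/32 -> H2 at depth 32
  add 16.0.0.0/8 -> H0 at depth 8
  add 16.36.192.0/20 -> H2 at depth 20
  del 95.80.0.0/12 (clear depth 12)
  add 95.92.68.0/24 -> H1 at depth 24
  add 16.36.194.0/24 -> H1 at depth 24
  add 16.0.0.0/5 -> H1 at depth 5
  del 16.0.0.0/5 (clear depth 5)
  add 95.92.68.0/24 -> H2 at depth 24
  add 16.32.0.0/12 -> H0 at depth 12
  add 95.92.68.144/28 -> H0 at depth 28
  lookup 95.92.68.157: bits 0101111101011100010001001001 walk d0:-→d1:-→d2:-→d3:-→d4:H2→d5:-→d6:-→d7:-→d8:-→d9:-→d10:-→d11:-→d12:-→d13:-→d14:-→d15:-→d16:H1→d17:-→d18:-→d19:-→d20:-→d21:-→d22:-→d23:-→d24:H2→d25:-→d26:-→d27:-→d28:H0 -> H0

== LOOKUPS ==
["H0","no-route","no-route","H0"]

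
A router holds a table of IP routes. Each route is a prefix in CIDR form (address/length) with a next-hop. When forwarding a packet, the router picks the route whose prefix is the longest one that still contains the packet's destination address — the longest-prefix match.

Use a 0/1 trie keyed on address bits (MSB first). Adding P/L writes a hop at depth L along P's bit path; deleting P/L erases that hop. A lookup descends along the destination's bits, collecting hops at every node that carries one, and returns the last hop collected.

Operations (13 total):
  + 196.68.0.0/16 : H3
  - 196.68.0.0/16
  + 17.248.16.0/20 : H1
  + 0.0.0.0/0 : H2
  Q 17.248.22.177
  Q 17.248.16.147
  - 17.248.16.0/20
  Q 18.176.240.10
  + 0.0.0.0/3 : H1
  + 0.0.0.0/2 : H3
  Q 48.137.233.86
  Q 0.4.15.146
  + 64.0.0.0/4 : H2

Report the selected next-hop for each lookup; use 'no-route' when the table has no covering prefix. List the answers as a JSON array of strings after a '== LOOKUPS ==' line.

Process each operation:
  + 196.68.0.0/16 (H3) depth=16
  del 196.68.0.0/16 (clear depth 16)
  + 17.248.16.0/20 (H1) depth=20
  + 0.0.0.0/0 (H2) depth=0
  ? 17.248.22.177  path d0:H2→d1:-→d2:-→d3:-→d4:-→d5:-→d6:-→d7:-→d8:-→d9:-→d10:-→d11:-→d12:-→d13:-→d14:-→d15:-→d16:-→d17:-→d18:-→d19:-→d20:H1  best=H1
  ? 17.248.16.147  path d0:H2→d1:-→d2:-→d3:-→d4:-→d5:-→d6:-→d7:-→d8:-→d9:-→d10:-→d11:-→d12:-→d13:-→d14:-→d15:-→d16:-→d17:-→d18:-→d19:-→d20:H1  best=H1
  del 17.248.16.0/20 (clear depth 20)
  ? 18.176.240.10  path d0:H2→d1:-→d2:-→d3:-→d4:-→d5:-→d6:-  best=H2
  + 0.0.0.0/3 (H1) depth=3
  + 0.0.0.0/2 (H3) depth=2
  ? 48.137.233.86  path d0:H2→d1:-→d2:H3  best=H3
  ? 0.4.15.146  path d0:H2→d1:-→d2:H3→d3:H1  best=H1
  + 64.0.0.0/4 (H2) depth=4

== LOOKUPS ==
["H1","H1","H2","H3","H1"]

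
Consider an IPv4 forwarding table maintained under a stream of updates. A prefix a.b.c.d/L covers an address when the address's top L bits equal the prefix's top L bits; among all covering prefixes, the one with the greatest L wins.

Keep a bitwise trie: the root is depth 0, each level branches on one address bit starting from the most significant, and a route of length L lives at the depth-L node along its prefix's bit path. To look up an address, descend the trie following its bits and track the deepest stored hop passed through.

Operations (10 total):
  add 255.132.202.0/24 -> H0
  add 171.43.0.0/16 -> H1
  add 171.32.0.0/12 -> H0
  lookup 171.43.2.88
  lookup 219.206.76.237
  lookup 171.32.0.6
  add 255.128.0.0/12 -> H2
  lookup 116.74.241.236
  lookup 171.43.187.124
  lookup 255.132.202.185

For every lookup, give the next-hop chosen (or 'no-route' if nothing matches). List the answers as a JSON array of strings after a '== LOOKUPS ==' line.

Trace:
  + 255.132.202.0/24 (H0) depth=24
  + 171.43.0.0/16 (H1) depth=16
  + 171.32.0.0/12 (H0) depth=12
  ? 171.43.2.88  path d0:-→d1:-→d2:-→d3:-→d4:-→d5:-→d6:-→d7:-→d8:-→d9:-→d10:-→d11:-→d12:H0→d13:-→d14:-→d15:-→d16:H1  best=H1
  ? 219.206.76.237  path d0:-→d1:-→d2:-  best=no-route
  ? 171.32.0.6  path d0:-→d1:-→d2:-→d3:-→d4:-→d5:-→d6:-→d7:-→d8:-→d9:-→d10:-→d11:-→d12:H0  best=H0
  + 255.128.0.0/12 (H2) depth=12
  ? 116.74.241.236  path d0:-  best=no-route
  ? 171.43.187.124  path d0:-→d1:-→d2:-→d3:-→d4:-→d5:-→d6:-→d7:-→d8:-→d9:-→d10:-→d11:-→d12:H0→d13:-→d14:-→d15:-→d16:H1  best=H1
  ? 255.132.202.185  path d0:-→d1:-→d2:-→d3:-→d4:-→d5:-→d6:-→d7:-→d8:-→d9:-→d10:-→d11:-→d12:H2→d13:-→d14:-→d15:-→d16:-→d17:-→d18:-→d19:-→d20:-→d21:-→d22:-→d23:-→d24:H0  best=H0

== LOOKUPS ==
["H1","no-route","H0","no-route","H1","H0"]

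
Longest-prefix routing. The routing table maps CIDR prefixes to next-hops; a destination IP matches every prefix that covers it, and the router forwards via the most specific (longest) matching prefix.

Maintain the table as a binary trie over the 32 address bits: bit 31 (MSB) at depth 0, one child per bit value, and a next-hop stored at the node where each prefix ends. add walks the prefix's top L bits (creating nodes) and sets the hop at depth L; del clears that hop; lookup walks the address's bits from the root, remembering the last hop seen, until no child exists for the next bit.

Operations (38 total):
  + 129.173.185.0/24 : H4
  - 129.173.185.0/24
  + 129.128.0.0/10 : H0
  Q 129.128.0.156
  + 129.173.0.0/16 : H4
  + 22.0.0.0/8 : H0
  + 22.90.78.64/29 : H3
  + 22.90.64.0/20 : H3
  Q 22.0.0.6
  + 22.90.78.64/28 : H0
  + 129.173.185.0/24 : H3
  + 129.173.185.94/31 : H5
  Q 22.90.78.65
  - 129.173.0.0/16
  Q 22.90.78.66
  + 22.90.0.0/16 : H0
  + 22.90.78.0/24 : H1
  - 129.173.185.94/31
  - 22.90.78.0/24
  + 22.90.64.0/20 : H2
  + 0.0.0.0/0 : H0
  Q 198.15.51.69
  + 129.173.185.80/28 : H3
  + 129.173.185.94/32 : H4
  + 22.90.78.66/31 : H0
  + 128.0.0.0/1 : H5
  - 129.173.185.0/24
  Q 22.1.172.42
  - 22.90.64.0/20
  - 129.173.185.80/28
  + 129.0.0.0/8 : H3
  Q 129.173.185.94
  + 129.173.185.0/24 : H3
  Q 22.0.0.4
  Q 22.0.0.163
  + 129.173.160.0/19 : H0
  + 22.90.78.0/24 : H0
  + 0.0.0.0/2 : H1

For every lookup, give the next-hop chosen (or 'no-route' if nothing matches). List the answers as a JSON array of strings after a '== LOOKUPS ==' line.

Process each operation:
  + 129.173.185.0/24 (H4) depth=24
  - 129.173.185.0/24 clear@24
  + 129.128.0.0/10 (H0) depth=10
  lookup 129.128.0.156: bits 1000000110 walk d0:-→d1:-→d2:-→d3:-→d4:-→d5:-→d6:-→d7:-→d8:-→d9:-→d10:H0 -> H0
  + 129.173.0.0/16 (H4) depth=16
  + 22.0.0.0/8 (H0) depth=8
  + 22.90.78.64/29 (H3) depth=29
  + 22.90.64.0/20 (H3) depth=20
  lookup 22.0.0.6: bits 000101100 walk d0:-→d1:-→d2:-→d3:-→d4:-→d5:-→d6:-→d7:-→d8:H0→d9:- -> H0
  + 22.90.78.64/28 (H0) depth=28
  + 129.173.185.0/24 (H3) depth=24
  + 129.173.185.94/31 (H5) depth=31
  lookup 22.90.78.65: bits 00010110010110100100111001000 walk d0:-→d1:-→d2:-→d3:-→d4:-→d5:-→d6:-→d7:-→d8:H0→d9:-→d10:-→d11:-→d12:-→d13:-→d14:-→d15:-→d16:-→d17:-→d18:-→d19:-→d20:H3→d21:-→d22:-→d23:-→d24:-→d25:-→d26:-→d27:-→d28:H0→d29:H3 -> H3
  - 129.173.0.0/16 clear@16
  lookup 22.90.78.66: bits 00010110010110100100111001000 walk d0:-→d1:-→d2:-→d3:-→d4:-→d5:-→d6:-→d7:-→d8:H0→d9:-→d10:-→d11:-→d12:-→d13:-→d14:-→d15:-→d16:-→d17:-→d18:-→d19:-→d20:H3→d21:-→d22:-→d23:-→d24:-→d25:-→d26:-→d27:-→d28:H0→d29:H3 -> H3
  + 22.90.0.0/16 (H0) depth=16
  + 22.90.78.0/24 (H1) depth=24
  - 129.173.185.94/31 clear@31
  - 22.90.78.0/24 clear@24
  + 22.90.64.0/20 (H2) depth=20
  + 0.0.0.0/0 (H0) depth=0
  lookup 198.15.51.69: bits 1 walk d0:H0→d1:- -> H0
  + 129.173.185.80/28 (H3) depth=28
  + 129.173.185.94/32 (H4) depth=32
  + 22.90.78.66/31 (H0) depth=31
  + 128.0.0.0/1 (H5) depth=1
  - 129.173.185.0/24 clear@24
  lookup 22.1.172.42: bits 000101100 walk d0:H0→d1:-→d2:-→d3:-→d4:-→d5:-→d6:-→d7:-→d8:H0→d9:- -> H0
  - 22.90.64.0/20 clear@20
  - 129.173.185.80/28 clear@28
  + 129.0.0.0/8 (H3) depth=8
  lookup 129.173.185.94: bits 10000001101011011011100101011110 walk d0:H0→d1:H5→d2:-→d3:-→d4:-→d5:-→d6:-→d7:-→d8:H3→d9:-→d10:H0→d11:-→d12:-→d13:-→d14:-→d15:-→d16:-→d17:-→d18:-→d19:-→d20:-→d21:-→d22:-→d23:-→d24:-→d25:-→d26:-→d27:-→d28:-→d29:-→d30:-→d31:-→d32:H4 -> H4
  + 129.173.185.0/24 (H3) depth=24
  lookup 22.0.0.4: bits 000101100 walk d0:H0→d1:-→d2:-→d3:-→d4:-→d5:-→d6:-→d7:-→d8:H0→d9:- -> H0
  lookup 22.0.0.163: bits 000101100 walk d0:H0→d1:-→d2:-→d3:-→d4:-→d5:-→d6:-→d7:-→d8:H0→d9:- -> H0
  + 129.173.160.0/19 (H0) depth=19
  + 22.90.78.0/24 (H0) depth=24
  + 0.0.0.0/2 (H1) depth=2

== LOOKUPS ==
["H0","H0","H3","H3","H0","H0","H4","H0","H0"]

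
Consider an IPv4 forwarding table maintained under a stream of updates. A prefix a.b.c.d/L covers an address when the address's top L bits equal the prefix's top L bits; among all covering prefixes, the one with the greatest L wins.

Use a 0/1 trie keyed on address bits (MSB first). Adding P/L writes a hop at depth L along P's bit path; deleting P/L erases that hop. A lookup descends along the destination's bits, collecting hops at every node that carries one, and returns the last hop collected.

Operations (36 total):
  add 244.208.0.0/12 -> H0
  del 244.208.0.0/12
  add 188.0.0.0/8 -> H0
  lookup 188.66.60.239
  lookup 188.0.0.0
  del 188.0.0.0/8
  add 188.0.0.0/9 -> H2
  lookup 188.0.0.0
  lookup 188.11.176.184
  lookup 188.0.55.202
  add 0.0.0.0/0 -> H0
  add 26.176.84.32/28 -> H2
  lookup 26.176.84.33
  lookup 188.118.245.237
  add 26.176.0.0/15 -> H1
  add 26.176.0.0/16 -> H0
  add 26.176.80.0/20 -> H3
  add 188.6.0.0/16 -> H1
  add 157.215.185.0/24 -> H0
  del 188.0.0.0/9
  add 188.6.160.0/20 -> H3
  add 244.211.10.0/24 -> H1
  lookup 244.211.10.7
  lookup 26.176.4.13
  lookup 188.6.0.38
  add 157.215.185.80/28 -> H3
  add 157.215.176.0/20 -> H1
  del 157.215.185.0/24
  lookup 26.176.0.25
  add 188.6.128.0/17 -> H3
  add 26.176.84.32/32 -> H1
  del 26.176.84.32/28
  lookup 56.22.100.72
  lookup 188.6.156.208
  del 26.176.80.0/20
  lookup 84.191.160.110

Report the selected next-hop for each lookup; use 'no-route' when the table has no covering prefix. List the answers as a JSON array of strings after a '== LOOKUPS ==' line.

Trace:
  add 244.208.0.0/12 -> H0 at depth 12
  - 244.208.0.0/12 clear@12
  add 188.0.0.0/8 -> H0 at depth 8
  Q 188.66.60.239: descend 10111100 ; hops seen [H0] ; pick H0
  Q 188.0.0.0: descend 10111100 ; hops seen [H0] ; pick H0
  - 188.0.0.0/8 clear@8
  add 188.0.0.0/9 -> H2 at depth 9
  Q 188.0.0.0: descend 101111000 ; hops seen [H2] ; pick H2
  Q 188.11.176.184: descend 101111000 ; hops seen [H2] ; pick H2
  Q 188.0.55.202: descend 101111000 ; hops seen [H2] ; pick H2
  add 0.0.0.0/0 -> H0 at depth 0
  add 26.176.84.32/28 -> H2 at depth 28
  Q 26.176.84.33: descend 0001101010110000010101000010 ; hops seen [H0,H2] ; pick H2
  Q 188.118.245.237: descend 101111000 ; hops seen [H0,H2] ; pick H2
  add 26.176.0.0/15 -> H1 at depth 15
  add 26.176.0.0/16 -> H0 at depth 16
  add 26.176.80.0/20 -> H3 at depth 20
  add 188.6.0.0/16 -> H1 at depth 16
  add 157.215.185.0/24 -> H0 at depth 24
  - 188.0.0.0/9 clear@9
  add 188.6.160.0/20 -> H3 at depth 20
  add 244.211.10.0/24 -> H1 at depth 24
  Q 244.211.10.7: descend 111101001101001100001010 ; hops seen [H0,H1] ; pick H1
  Q 26.176.4.13: descend 00011010101100000 ; hops seen [H0,H1,H0] ; pick H0
  Q 188.6.0.38: descend 1011110000000110 ; hops seen [H0,H1] ; pick H1
  add 157.215.185.80/28 -> H3 at depth 28
  add 157.215.176.0/20 -> H1 at depth 20
  - 157.215.185.0/24 clear@24
  Q 26.176.0.25: descend 00011010101100000 ; hops seen [H0,H1,H0] ; pick H0
  add 188.6.128.0/17 -> H3 at depth 17
  add 26.176.84.32/32 -> H1 at depth 32
  - 26.176.84.32/28 clear@28
  Q 56.22.100.72: descend 00 ; hops seen [H0] ; pick H0
  Q 188.6.156.208: descend 101111000000011010 ; hops seen [H0,H1,H3] ; pick H3
  - 26.176.80.0/20 clear@20
  Q 84.191.160.110: descend 0 ; hops seen [H0] ; pick H0

== LOOKUPS ==
["H0","H0","H2","H2","H2","H2","H2","H1","H0","H1","H0","H0","H3","H0"]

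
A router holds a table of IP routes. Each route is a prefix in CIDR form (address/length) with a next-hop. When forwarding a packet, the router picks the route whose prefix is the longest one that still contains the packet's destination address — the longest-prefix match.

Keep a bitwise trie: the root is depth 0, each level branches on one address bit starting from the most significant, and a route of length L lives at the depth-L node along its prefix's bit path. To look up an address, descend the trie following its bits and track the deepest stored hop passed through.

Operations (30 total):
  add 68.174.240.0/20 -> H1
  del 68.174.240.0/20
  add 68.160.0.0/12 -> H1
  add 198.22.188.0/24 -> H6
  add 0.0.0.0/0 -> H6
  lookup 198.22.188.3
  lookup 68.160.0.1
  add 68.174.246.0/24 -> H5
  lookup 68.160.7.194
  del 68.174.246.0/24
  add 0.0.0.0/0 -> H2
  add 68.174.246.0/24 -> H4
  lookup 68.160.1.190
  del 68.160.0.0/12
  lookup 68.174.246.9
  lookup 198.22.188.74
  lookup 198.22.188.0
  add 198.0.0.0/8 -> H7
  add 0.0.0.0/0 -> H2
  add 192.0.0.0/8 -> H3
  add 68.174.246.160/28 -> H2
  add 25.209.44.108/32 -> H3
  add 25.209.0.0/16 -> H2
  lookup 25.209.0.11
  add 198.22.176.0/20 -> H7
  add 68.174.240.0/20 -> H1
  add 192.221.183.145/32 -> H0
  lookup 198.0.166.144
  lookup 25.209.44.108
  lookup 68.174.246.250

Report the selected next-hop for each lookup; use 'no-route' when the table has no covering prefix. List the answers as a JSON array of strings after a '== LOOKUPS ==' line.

Apply in order:
  add 68.174.240.0/20 -> H1 at depth 20
  del 68.174.240.0/20 (clear depth 20)
  add 68.160.0.0/12 -> H1 at depth 12
  add 198.22.188.0/24 -> H6 at depth 24
  add 0.0.0.0/0 -> H6 at depth 0
  Q 198.22.188.3: descend 110001100001011010111100 ; hops seen [H6,H6] ; pick H6
  Q 68.160.0.1: descend 010001001010 ; hops seen [H6,H1] ; pick H1
  add 68.174.246.0/24 -> H5 at depth 24
  Q 68.160.7.194: descend 010001001010 ; hops seen [H6,H1] ; pick H1
  del 68.174.246.0/24 (clear depth 24)
  add 0.0.0.0/0 -> H2 at depth 0
  add 68.174.246.0/24 -> H4 at depth 24
  Q 68.160.1.190: descend 010001001010 ; hops seen [H2,H1] ; pick H1
  del 68.160.0.0/12 (clear depth 12)
  Q 68.174.246.9: descend 010001001010111011110110 ; hops seen [H2,H4] ; pick H4
  Q 198.22.188.74: descend 110001100001011010111100 ; hops seen [H2,H6] ; pick H6
  Q 198.22.188.0: descend 110001100001011010111100 ; hops seen [H2,H6] ; pick H6
  add 198.0.0.0/8 -> H7 at depth 8
  add 0.0.0.0/0 -> H2 at depth 0
  add 192.0.0.0/8 -> H3 at depth 8
  add 68.174.246.160/28 -> H2 at depth 28
  add 25.209.44.108/32 -> H3 at depth 32
  add 25.209.0.0/16 -> H2 at depth 16
  Q 25.209.0.11: descend 000110011101000100 ; hops seen [H2,H2] ; pick H2
  add 198.22.176.0/20 -> H7 at depth 20
  add 68.174.240.0/20 -> H1 at depth 20
  add 192.221.183.145/32 -> H0 at depth 32
  Q 198.0.166.144: descend 11000110000 ; hops seen [H2,H7] ; pick H7
  Q 25.209.44.108: descend 00011001110100010010110001101100 ; hops seen [H2,H2,H3] ; pick H3
  Q 68.174.246.250: descend 0100010010101110111101101 ; hops seen [H2,H1,H4] ; pick H4

== LOOKUPS ==
["H6","H1","H1","H1","H4","H6","H6","H2","H7","H3","H4"]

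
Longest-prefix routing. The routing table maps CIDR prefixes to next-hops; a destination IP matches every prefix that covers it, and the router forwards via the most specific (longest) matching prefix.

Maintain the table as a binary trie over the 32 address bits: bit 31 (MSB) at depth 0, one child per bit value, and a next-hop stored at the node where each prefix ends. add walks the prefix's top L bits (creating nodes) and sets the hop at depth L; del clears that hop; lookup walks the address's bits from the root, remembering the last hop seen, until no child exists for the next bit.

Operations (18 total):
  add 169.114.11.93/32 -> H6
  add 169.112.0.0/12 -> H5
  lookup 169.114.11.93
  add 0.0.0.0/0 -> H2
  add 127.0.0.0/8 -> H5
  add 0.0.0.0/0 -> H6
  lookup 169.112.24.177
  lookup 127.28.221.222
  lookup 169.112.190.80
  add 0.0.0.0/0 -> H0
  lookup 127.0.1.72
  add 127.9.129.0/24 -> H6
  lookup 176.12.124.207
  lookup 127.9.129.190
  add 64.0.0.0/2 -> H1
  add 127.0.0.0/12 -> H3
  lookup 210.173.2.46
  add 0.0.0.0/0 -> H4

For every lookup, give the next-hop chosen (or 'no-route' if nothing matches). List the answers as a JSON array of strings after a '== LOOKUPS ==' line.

Trace:
  + 169.114.11.93/32 (H6) depth=32
  + 169.112.0.0/12 (H5) depth=12
  Q 169.114.11.93: descend 10101001011100100000101101011101 ; hops seen [H5,H6] ; pick H6
  + 0.0.0.0/0 (H2) depth=0
  + 127.0.0.0/8 (H5) depth=8
  + 0.0.0.0/0 (H6) depth=0
  Q 169.112.24.177: descend 10101001011100 ; hops seen [H6,H5] ; pick H5
  Q 127.28.221.222: descend 01111111 ; hops seen [H6,H5] ; pick H5
  Q 169.112.190.80: descend 10101001011100 ; hops seen [H6,H5] ; pick H5
  + 0.0.0.0/0 (H0) depth=0
  Q 127.0.1.72: descend 01111111 ; hops seen [H0,H5] ; pick H5
  + 127.9.129.0/24 (H6) depth=24
  Q 176.12.124.207: descend 101 ; hops seen [H0] ; pick H0
  Q 127.9.129.190: descend 011111110000100110000001 ; hops seen [H0,H5,H6] ; pick H6
  + 64.0.0.0/2 (H1) depth=2
  + 127.0.0.0/12 (H3) depth=12
  Q 210.173.2.46: descend 1 ; hops seen [H0] ; pick H0
  + 0.0.0.0/0 (H4) depth=0

== LOOKUPS ==
["H6","H5","H5","H5","H5","H0","H6","H0"]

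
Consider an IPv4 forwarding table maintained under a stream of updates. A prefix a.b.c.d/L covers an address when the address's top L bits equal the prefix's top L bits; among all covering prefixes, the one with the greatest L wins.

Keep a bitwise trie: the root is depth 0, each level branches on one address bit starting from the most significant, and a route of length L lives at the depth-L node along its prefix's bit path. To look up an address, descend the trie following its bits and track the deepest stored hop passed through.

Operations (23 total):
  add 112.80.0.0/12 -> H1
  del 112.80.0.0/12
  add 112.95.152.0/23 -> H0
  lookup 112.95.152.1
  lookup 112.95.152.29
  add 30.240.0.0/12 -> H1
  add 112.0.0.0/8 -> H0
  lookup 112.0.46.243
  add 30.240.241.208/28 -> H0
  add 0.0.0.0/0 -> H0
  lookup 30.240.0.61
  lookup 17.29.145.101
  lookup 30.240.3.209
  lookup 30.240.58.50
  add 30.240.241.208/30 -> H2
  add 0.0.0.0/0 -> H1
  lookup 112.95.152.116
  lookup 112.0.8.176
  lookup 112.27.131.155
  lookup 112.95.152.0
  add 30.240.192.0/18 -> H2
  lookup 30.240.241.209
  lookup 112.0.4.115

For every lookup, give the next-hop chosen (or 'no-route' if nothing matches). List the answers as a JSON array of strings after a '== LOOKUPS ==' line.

Trace:
  add 112.80.0.0/12 -> H1 at depth 12
  del 112.80.0.0/12 (clear depth 12)
  add 112.95.152.0/23 -> H0 at depth 23
  Q 112.95.152.1: descend 01110000010111111001100 ; hops seen [H0] ; pick H0
  Q 112.95.152.29: descend 01110000010111111001100 ; hops seen [H0] ; pick H0
  add 30.240.0.0/12 -> H1 at depth 12
  add 112.0.0.0/8 -> H0 at depth 8
  Q 112.0.46.243: descend 011100000 ; hops seen [H0] ; pick H0
  add 30.240.241.208/28 -> H0 at depth 28
  add 0.0.0.0/0 -> H0 at depth 0
  Q 30.240.0.61: descend 0001111011110000 ; hops seen [H0,H1] ; pick H1
  Q 17.29.145.101: descend 0001 ; hops seen [H0] ; pick H0
  Q 30.240.3.209: descend 0001111011110000 ; hops seen [H0,H1] ; pick H1
  Q 30.240.58.50: descend 0001111011110000 ; hops seen [H0,H1] ; pick H1
  add 30.240.241.208/30 -> H2 at depth 30
  add 0.0.0.0/0 -> H1 at depth 0
  Q 112.95.152.116: descend 01110000010111111001100 ; hops seen [H1,H0,H0] ; pick H0
  Q 112.0.8.176: descend 011100000 ; hops seen [H1,H0] ; pick H0
  Q 112.27.131.155: descend 011100000 ; hops seen [H1,H0] ; pick H0
  Q 112.95.152.0: descend 01110000010111111001100 ; hops seen [H1,H0,H0] ; pick H0
  add 30.240.192.0/18 -> H2 at depth 18
  Q 30.240.241.209: descend 000111101111000011110001110100 ; hops seen [H1,H1,H2,H0,H2] ; pick H2
  Q 112.0.4.115: descend 011100000 ; hops seen [H1,H0] ; pick H0

== LOOKUPS ==
["H0","H0","H0","H1","H0","H1","H1","H0","H0","H0","H0","H2","H0"]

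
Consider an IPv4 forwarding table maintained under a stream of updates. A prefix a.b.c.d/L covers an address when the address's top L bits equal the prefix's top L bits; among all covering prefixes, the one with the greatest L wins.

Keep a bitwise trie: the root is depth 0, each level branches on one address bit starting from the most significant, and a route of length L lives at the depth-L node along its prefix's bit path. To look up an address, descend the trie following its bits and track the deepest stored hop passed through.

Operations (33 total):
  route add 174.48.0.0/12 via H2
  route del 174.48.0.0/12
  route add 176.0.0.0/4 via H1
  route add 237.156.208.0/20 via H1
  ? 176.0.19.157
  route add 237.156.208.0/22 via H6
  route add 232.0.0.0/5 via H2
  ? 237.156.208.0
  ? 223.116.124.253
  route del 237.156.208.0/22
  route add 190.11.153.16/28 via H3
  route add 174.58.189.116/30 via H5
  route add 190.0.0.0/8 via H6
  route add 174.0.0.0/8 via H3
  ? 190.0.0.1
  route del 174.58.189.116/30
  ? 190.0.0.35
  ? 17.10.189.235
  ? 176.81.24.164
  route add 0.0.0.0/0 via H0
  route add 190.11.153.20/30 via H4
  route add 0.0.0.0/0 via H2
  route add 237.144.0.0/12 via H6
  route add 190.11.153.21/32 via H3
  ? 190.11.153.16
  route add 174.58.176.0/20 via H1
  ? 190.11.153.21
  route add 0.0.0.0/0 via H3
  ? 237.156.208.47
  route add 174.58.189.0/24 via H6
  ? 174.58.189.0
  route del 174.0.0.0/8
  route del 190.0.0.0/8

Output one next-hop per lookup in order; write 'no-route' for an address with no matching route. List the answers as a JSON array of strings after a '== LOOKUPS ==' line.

Process each operation:
  add 174.48.0.0/12 -> H2 at depth 12
  del 174.48.0.0/12 (clear depth 12)
  add 176.0.0.0/4 -> H1 at depth 4
  add 237.156.208.0/20 -> H1 at depth 20
  lookup 176.0.19.157: bits 1011 walk d0:-→d1:-→d2:-→d3:-→d4:H1 -> H1
  add 237.156.208.0/22 -> H6 at depth 22
  add 232.0.0.0/5 -> H2 at depth 5
  lookup 237.156.208.0: bits 1110110110011100110100 walk d0:-→d1:-→d2:-→d3:-→d4:-→d5:H2→d6:-→d7:-→d8:-→d9:-→d10:-→d11:-→d12:-→d13:-→d14:-→d15:-→d16:-→d17:-→d18:-→d19:-→d20:H1→d21:-→d22:H6 -> H6
  lookup 223.116.124.253: bits 11 walk d0:-→d1:-→d2:- -> no-route
  del 237.156.208.0/22 (clear depth 22)
  add 190.11.153.16/28 -> H3 at depth 28
  add 174.58.189.116/30 -> H5 at depth 30
  add 190.0.0.0/8 -> H6 at depth 8
  add 174.0.0.0/8 -> H3 at depth 8
  lookup 190.0.0.1: bits 101111100000 walk d0:-→d1:-→d2:-→d3:-→d4:H1→d5:-→d6:-→d7:-→d8:H6→d9:-→d10:-→d11:-→d12:- -> H6
  del 174.58.189.116/30 (clear depth 30)
  lookup 190.0.0.35: bits 101111100000 walk d0:-→d1:-→d2:-→d3:-→d4:H1→d5:-→d6:-→d7:-→d8:H6→d9:-→d10:-→d11:-→d12:- -> H6
  lookup 17.10.189.235: bits ε walk d0:- -> no-route
  lookup 176.81.24.164: bits 1011 walk d0:-→d1:-→d2:-→d3:-→d4:H1 -> H1
  add 0.0.0.0/0 -> H0 at depth 0
  add 190.11.153.20/30 -> H4 at depth 30
  add 0.0.0.0/0 -> H2 at depth 0
  add 237.144.0.0/12 -> H6 at depth 12
  add 190.11.153.21/32 -> H3 at depth 32
  lookup 190.11.153.16: bits 10111110000010111001100100010 walk d0:H2→d1:-→d2:-→d3:-→d4:H1→d5:-→d6:-→d7:-→d8:H6→d9:-→d10:-→d11:-→d12:-→d13:-→d14:-→d15:-→d16:-→d17:-→d18:-→d19:-→d20:-→d21:-→d22:-→d23:-→d24:-→d25:-→d26:-→d27:-→d28:H3→d29:- -> H3
  add 174.58.176.0/20 -> H1 at depth 20
  lookup 190.11.153.21: bits 10111110000010111001100100010101 walk d0:H2→d1:-→d2:-→d3:-→d4:H1→d5:-→d6:-→d7:-→d8:H6→d9:-→d10:-→d11:-→d12:-→d13:-→d14:-→d15:-→d16:-→d17:-→d18:-→d19:-→d20:-→d21:-→d22:-→d23:-→d24:-→d25:-→d26:-→d27:-→d28:H3→d29:-→d30:H4→d31:-→d32:H3 -> H3
  add 0.0.0.0/0 -> H3 at depth 0
  lookup 237.156.208.47: bits 1110110110011100110100 walk d0:H3→d1:-→d2:-→d3:-→d4:-→d5:H2→d6:-→d7:-→d8:-→d9:-→d10:-→d11:-→d12:H6→d13:-→d14:-→d15:-→d16:-→d17:-→d18:-→d19:-→d20:H1→d21:-→d22:- -> H1
  add 174.58.189.0/24 -> H6 at depth 24
  lookup 174.58.189.0: bits 1010111000111010101111010 walk d0:H3→d1:-→d2:-→d3:-→d4:-→d5:-→d6:-→d7:-→d8:H3→d9:-→d10:-→d11:-→d12:-→d13:-→d14:-→d15:-→d16:-→d17:-→d18:-→d19:-→d20:H1→d21:-→d22:-→d23:-→d24:H6→d25:- -> H6
  del 174.0.0.0/8 (clear depth 8)
  del 190.0.0.0/8 (clear depth 8)

== LOOKUPS ==
["H1","H6","no-route","H6","H6","no-route","H1","H3","H3","H1","H6"]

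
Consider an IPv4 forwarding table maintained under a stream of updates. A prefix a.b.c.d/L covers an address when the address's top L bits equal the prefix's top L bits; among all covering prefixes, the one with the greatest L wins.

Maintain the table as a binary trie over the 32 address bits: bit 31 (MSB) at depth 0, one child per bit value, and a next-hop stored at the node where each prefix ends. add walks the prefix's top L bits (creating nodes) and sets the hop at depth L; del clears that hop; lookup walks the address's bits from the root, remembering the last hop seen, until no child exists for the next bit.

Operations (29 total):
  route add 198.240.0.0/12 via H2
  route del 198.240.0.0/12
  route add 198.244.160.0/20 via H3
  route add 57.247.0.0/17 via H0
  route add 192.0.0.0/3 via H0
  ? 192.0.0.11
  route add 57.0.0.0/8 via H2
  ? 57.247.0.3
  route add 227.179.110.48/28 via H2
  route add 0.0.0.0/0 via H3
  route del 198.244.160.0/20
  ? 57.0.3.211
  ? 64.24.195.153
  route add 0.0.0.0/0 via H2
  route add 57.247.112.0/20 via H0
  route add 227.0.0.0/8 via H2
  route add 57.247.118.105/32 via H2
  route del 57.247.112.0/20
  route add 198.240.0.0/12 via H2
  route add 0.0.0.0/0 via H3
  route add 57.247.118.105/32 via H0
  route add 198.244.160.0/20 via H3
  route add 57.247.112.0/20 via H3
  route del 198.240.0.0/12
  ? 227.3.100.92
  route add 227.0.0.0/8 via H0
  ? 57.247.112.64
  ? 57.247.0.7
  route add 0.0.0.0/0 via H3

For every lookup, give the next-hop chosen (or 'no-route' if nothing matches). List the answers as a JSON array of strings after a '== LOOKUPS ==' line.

Trace:
  + 198.240.0.0/12 (H2) depth=12
  del 198.240.0.0/12 (clear depth 12)
  + 198.244.160.0/20 (H3) depth=20
  + 57.247.0.0/17 (H0) depth=17
  + 192.0.0.0/3 (H0) depth=3
  ? 192.0.0.11  path d0:-→d1:-→d2:-→d3:H0→d4:-→d5:-  best=H0
  + 57.0.0.0/8 (H2) depth=8
  ? 57.247.0.3  path d0:-→d1:-→d2:-→d3:-→d4:-→d5:-→d6:-→d7:-→d8:H2→d9:-→d10:-→d11:-→d12:-→d13:-→d14:-→d15:-→d16:-→d17:H0  best=H0
  + 227.179.110.48/28 (H2) depth=28
  + 0.0.0.0/0 (H3) depth=0
  del 198.244.160.0/20 (clear depth 20)
  ? 57.0.3.211  path d0:H3→d1:-→d2:-→d3:-→d4:-→d5:-→d6:-→d7:-→d8:H2  best=H2
  ? 64.24.195.153  path d0:H3→d1:-  best=H3
  + 0.0.0.0/0 (H2) depth=0
  + 57.247.112.0/20 (H0) depth=20
  + 227.0.0.0/8 (H2) depth=8
  + 57.247.118.105/32 (H2) depth=32
  del 57.247.112.0/20 (clear depth 20)
  + 198.240.0.0/12 (H2) depth=12
  + 0.0.0.0/0 (H3) depth=0
  + 57.247.118.105/32 (H0) depth=32
  + 198.244.160.0/20 (H3) depth=20
  + 57.247.112.0/20 (H3) depth=20
  del 198.240.0.0/12 (clear depth 12)
  ? 227.3.100.92  path d0:H3→d1:-→d2:-→d3:-→d4:-→d5:-→d6:-→d7:-→d8:H2  best=H2
  + 227.0.0.0/8 (H0) depth=8
  ? 57.247.112.64  path d0:H3→d1:-→d2:-→d3:-→d4:-→d5:-→d6:-→d7:-→d8:H2→d9:-→d10:-→d11:-→d12:-→d13:-→d14:-→d15:-→d16:-→d17:H0→d18:-→d19:-→d20:H3→d21:-  best=H3
  ? 57.247.0.7  path d0:H3→d1:-→d2:-→d3:-→d4:-→d5:-→d6:-→d7:-→d8:H2→d9:-→d10:-→d11:-→d12:-→d13:-→d14:-→d15:-→d16:-→d17:H0  best=H0
  + 0.0.0.0/0 (H3) depth=0

== LOOKUPS ==
["H0","H0","H2","H3","H2","H3","H0"]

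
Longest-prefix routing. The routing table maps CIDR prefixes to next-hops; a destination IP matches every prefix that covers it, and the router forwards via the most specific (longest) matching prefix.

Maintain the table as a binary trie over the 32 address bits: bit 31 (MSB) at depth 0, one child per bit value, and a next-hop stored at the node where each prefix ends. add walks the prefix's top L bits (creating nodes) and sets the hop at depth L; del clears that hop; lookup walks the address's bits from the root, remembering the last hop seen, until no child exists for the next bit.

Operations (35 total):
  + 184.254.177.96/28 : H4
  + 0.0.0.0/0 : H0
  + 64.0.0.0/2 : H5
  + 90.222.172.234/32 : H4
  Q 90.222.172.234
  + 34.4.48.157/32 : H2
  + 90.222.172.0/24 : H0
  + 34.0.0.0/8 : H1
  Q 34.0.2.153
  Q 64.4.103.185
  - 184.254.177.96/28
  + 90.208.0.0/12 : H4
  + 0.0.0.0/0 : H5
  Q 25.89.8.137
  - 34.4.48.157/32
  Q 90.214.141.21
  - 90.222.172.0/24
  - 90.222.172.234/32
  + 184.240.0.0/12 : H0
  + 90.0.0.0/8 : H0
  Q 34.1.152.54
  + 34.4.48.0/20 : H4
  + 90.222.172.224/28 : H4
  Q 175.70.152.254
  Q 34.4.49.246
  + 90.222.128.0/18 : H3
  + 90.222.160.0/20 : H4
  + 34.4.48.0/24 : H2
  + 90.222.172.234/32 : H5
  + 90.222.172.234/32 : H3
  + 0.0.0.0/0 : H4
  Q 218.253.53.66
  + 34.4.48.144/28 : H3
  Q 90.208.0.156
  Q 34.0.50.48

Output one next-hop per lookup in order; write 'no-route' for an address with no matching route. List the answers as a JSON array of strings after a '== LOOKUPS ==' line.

Apply in order:
  + 184.254.177.96/28 (H4) depth=28
  + 0.0.0.0/0 (H0) depth=0
  + 64.0.0.0/2 (H5) depth=2
  + 90.222.172.234/32 (H4) depth=32
  lookup 90.222.172.234: bits 01011010110111101010110011101010 walk d0:H0→d1:-→d2:H5→d3:-→d4:-→d5:-→d6:-→d7:-→d8:-→d9:-→d10:-→d11:-→d12:-→d13:-→d14:-→d15:-→d16:-→d17:-→d18:-→d19:-→d20:-→d21:-→d22:-→d23:-→d24:-→d25:-→d26:-→d27:-→d28:-→d29:-→d30:-→d31:-→d32:H4 -> H4
  + 34.4.48.157/32 (H2) depth=32
  + 90.222.172.0/24 (H0) depth=24
  + 34.0.0.0/8 (H1) depth=8
  lookup 34.0.2.153: bits 0010001000000 walk d0:H0→d1:-→d2:-→d3:-→d4:-→d5:-→d6:-→d7:-→d8:H1→d9:-→d10:-→d11:-→d12:-→d13:- -> H1
  lookup 64.4.103.185: bits 010 walk d0:H0→d1:-→d2:H5→d3:- -> H5
  - 184.254.177.96/28 clear@28
  + 90.208.0.0/12 (H4) depth=12
  + 0.0.0.0/0 (H5) depth=0
  lookup 25.89.8.137: bits 00 walk d0:H5→d1:-→d2:- -> H5
  - 34.4.48.157/32 clear@32
  lookup 90.214.141.21: bits 010110101101 walk d0:H5→d1:-→d2:H5→d3:-→d4:-→d5:-→d6:-→d7:-→d8:-→d9:-→d10:-→d11:-→d12:H4 -> H4
  - 90.222.172.0/24 clear@24
  - 90.222.172.234/32 clear@32
  + 184.240.0.0/12 (H0) depth=12
  + 90.0.0.0/8 (H0) depth=8
  lookup 34.1.152.54: bits 0010001000000 walk d0:H5→d1:-→d2:-→d3:-→d4:-→d5:-→d6:-→d7:-→d8:H1→d9:-→d10:-→d11:-→d12:-→d13:- -> H1
  + 34.4.48.0/20 (H4) depth=20
  + 90.222.172.224/28 (H4) depth=28
  lookup 175.70.152.254: bits 101 walk d0:H5→d1:-→d2:-→d3:- -> H5
  lookup 34.4.49.246: bits 00100010000001000011000 walk d0:H5→d1:-→d2:-→d3:-→d4:-→d5:-→d6:-→d7:-→d8:H1→d9:-→d10:-→d11:-→d12:-→d13:-→d14:-→d15:-→d16:-→d17:-→d18:-→d19:-→d20:H4→d21:-→d22:-→d23:- -> H4
  + 90.222.128.0/18 (H3) depth=18
  + 90.222.160.0/20 (H4) depth=20
  + 34.4.48.0/24 (H2) depth=24
  + 90.222.172.234/32 (H5) depth=32
  + 90.222.172.234/32 (H3) depth=32
  + 0.0.0.0/0 (H4) depth=0
  lookup 218.253.53.66: bits 1 walk d0:H4→d1:- -> H4
  + 34.4.48.144/28 (H3) depth=28
  lookup 90.208.0.156: bits 010110101101 walk d0:H4→d1:-→d2:H5→d3:-→d4:-→d5:-→d6:-→d7:-→d8:H0→d9:-→d10:-→d11:-→d12:H4 -> H4
  lookup 34.0.50.48: bits 0010001000000 walk d0:H4→d1:-→d2:-→d3:-→d4:-→d5:-→d6:-→d7:-→d8:H1→d9:-→d10:-→d11:-→d12:-→d13:- -> H1

== LOOKUPS ==
["H4","H1","H5","H5","H4","H1","H5","H4","H4","H4","H1"]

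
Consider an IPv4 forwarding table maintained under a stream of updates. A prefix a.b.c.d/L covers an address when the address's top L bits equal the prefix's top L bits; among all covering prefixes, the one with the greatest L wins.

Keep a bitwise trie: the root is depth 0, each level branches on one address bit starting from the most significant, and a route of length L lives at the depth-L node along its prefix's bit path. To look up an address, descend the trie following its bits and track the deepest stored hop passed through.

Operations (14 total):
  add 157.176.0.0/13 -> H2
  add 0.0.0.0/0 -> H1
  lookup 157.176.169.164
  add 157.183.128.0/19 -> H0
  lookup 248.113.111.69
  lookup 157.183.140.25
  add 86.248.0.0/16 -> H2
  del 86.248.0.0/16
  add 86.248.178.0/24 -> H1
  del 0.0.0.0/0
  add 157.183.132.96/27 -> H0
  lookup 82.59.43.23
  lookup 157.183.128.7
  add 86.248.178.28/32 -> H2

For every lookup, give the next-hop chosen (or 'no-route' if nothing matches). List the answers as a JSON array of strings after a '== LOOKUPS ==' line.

Trace:
  + 157.176.0.0/13 (H2) depth=13
  + 0.0.0.0/0 (H1) depth=0
  Q 157.176.169.164: descend 1001110110110 ; hops seen [H1,H2] ; pick H2
  + 157.183.128.0/19 (H0) depth=19
  Q 248.113.111.69: descend 1 ; hops seen [H1] ; pick H1
  Q 157.183.140.25: descend 1001110110110111100 ; hops seen [H1,H2,H0] ; pick H0
  + 86.248.0.0/16 (H2) depth=16
  - 86.248.0.0/16 clear@16
  + 86.248.178.0/24 (H1) depth=24
  - 0.0.0.0/0 clear@0
  + 157.183.132.96/27 (H0) depth=27
  Q 82.59.43.23: descend 01010 ; hops seen [∅] ; pick no-route
  Q 157.183.128.7: descend 100111011011011110000 ; hops seen [H2,H0] ; pick H0
  + 86.248.178.28/32 (H2) depth=32

== LOOKUPS ==
["H2","H1","H0","no-route","H0"]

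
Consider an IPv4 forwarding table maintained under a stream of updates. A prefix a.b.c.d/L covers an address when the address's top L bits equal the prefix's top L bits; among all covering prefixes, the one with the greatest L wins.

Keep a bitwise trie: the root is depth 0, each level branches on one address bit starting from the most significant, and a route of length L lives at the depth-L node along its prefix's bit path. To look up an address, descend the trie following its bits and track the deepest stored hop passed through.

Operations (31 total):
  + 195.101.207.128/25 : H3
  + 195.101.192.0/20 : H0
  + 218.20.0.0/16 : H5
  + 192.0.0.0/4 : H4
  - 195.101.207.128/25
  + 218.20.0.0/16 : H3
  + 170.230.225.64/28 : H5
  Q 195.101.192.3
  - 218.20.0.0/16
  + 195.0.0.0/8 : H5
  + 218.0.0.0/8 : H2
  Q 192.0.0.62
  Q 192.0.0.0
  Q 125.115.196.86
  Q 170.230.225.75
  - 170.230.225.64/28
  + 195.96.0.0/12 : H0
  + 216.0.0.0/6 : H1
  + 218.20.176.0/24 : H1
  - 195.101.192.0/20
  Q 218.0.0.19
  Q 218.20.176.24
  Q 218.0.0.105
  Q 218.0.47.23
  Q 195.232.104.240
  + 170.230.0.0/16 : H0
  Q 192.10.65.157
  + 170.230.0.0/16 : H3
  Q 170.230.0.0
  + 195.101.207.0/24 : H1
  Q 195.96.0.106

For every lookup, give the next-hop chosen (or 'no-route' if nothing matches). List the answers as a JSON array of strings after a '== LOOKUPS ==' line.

Process each operation:
  add 195.101.207.128/25 -> H3 at depth 25
  add 195.101.192.0/20 -> H0 at depth 20
  add 218.20.0.0/16 -> H5 at depth 16
  add 192.0.0.0/4 -> H4 at depth 4
  - 195.101.207.128/25 clear@25
  add 218.20.0.0/16 -> H3 at depth 16
  add 170.230.225.64/28 -> H5 at depth 28
  lookup 195.101.192.3: bits 11000011011001011100 walk d0:-→d1:-→d2:-→d3:-→d4:H4→d5:-→d6:-→d7:-→d8:-→d9:-→d10:-→d11:-→d12:-→d13:-→d14:-→d15:-→d16:-→d17:-→d18:-→d19:-→d20:H0 -> H0
  - 218.20.0.0/16 clear@16
  add 195.0.0.0/8 -> H5 at depth 8
  add 218.0.0.0/8 -> H2 at depth 8
  lookup 192.0.0.62: bits 110000 walk d0:-→d1:-→d2:-→d3:-→d4:H4→d5:-→d6:- -> H4
  lookup 192.0.0.0: bits 110000 walk d0:-→d1:-→d2:-→d3:-→d4:H4→d5:-→d6:- -> H4
  lookup 125.115.196.86: bits ε walk d0:- -> no-route
  lookup 170.230.225.75: bits 1010101011100110111000010100 walk d0:-→d1:-→d2:-→d3:-→d4:-→d5:-→d6:-→d7:-→d8:-→d9:-→d10:-→d11:-→d12:-→d13:-→d14:-→d15:-→d16:-→d17:-→d18:-→d19:-→d20:-→d21:-→d22:-→d23:-→d24:-→d25:-→d26:-→d27:-→d28:H5 -> H5
  - 170.230.225.64/28 clear@28
  add 195.96.0.0/12 -> H0 at depth 12
  add 216.0.0.0/6 -> H1 at depth 6
  add 218.20.176.0/24 -> H1 at depth 24
  - 195.101.192.0/20 clear@20
  lookup 218.0.0.19: bits 11011010000 walk d0:-→d1:-→d2:-→d3:-→d4:-→d5:-→d6:H1→d7:-→d8:H2→d9:-→d10:-→d11:- -> H2
  lookup 218.20.176.24: bits 110110100001010010110000 walk d0:-→d1:-→d2:-→d3:-→d4:-→d5:-→d6:H1→d7:-→d8:H2→d9:-→d10:-→d11:-→d12:-→d13:-→d14:-→d15:-→d16:-→d17:-→d18:-→d19:-→d20:-→d21:-→d22:-→d23:-→d24:H1 -> H1
  lookup 218.0.0.105: bits 11011010000 walk d0:-→d1:-→d2:-→d3:-→d4:-→d5:-→d6:H1→d7:-→d8:H2→d9:-→d10:-→d11:- -> H2
  lookup 218.0.47.23: bits 11011010000 walk d0:-→d1:-→d2:-→d3:-→d4:-→d5:-→d6:H1→d7:-→d8:H2→d9:-→d10:-→d11:- -> H2
  lookup 195.232.104.240: bits 11000011 walk d0:-→d1:-→d2:-→d3:-→d4:H4→d5:-→d6:-→d7:-→d8:H5 -> H5
  add 170.230.0.0/16 -> H0 at depth 16
  lookup 192.10.65.157: bits 110000 walk d0:-→d1:-→d2:-→d3:-→d4:H4→d5:-→d6:- -> H4
  add 170.230.0.0/16 -> H3 at depth 16
  lookup 170.230.0.0: bits 1010101011100110 walk d0:-→d1:-→d2:-→d3:-→d4:-→d5:-→d6:-→d7:-→d8:-→d9:-→d10:-→d11:-→d12:-→d13:-→d14:-→d15:-→d16:H3 -> H3
  add 195.101.207.0/24 -> H1 at depth 24
  lookup 195.96.0.106: bits 1100001101100 walk d0:-→d1:-→d2:-→d3:-→d4:H4→d5:-→d6:-→d7:-→d8:H5→d9:-→d10:-→d11:-→d12:H0→d13:- -> H0

== LOOKUPS ==
["H0","H4","H4","no-route","H5","H2","H1","H2","H2","H5","H4","H3","H0"]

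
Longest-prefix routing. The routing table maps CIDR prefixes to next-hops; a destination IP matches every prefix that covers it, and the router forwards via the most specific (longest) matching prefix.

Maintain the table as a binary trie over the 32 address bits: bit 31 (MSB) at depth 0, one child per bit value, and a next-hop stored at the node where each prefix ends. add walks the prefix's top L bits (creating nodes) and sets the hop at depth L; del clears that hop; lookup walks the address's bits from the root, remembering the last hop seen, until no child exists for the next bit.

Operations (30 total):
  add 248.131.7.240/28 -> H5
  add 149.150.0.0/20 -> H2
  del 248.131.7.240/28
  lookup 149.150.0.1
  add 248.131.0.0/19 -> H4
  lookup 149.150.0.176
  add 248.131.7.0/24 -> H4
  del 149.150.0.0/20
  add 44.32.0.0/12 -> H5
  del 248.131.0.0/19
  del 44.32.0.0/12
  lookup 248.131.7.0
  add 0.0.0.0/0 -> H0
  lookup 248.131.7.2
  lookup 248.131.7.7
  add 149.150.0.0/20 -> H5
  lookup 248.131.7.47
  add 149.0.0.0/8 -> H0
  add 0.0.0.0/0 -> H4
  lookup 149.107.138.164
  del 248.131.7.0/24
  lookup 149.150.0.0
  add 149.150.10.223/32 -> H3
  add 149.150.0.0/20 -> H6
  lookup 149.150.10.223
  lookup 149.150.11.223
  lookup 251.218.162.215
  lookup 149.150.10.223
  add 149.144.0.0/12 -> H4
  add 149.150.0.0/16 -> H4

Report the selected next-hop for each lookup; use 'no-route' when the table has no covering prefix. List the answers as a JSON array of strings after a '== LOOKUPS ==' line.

Apply in order:
  + 248.131.7.240/28 (H5) depth=28
  + 149.150.0.0/20 (H2) depth=20
  - 248.131.7.240/28 clear@28
  Q 149.150.0.1: descend 10010101100101100000 ; hops seen [H2] ; pick H2
  + 248.131.0.0/19 (H4) depth=19
  Q 149.150.0.176: descend 10010101100101100000 ; hops seen [H2] ; pick H2
  + 248.131.7.0/24 (H4) depth=24
  - 149.150.0.0/20 clear@20
  + 44.32.0.0/12 (H5) depth=12
  - 248.131.0.0/19 clear@19
  - 44.32.0.0/12 clear@12
  Q 248.131.7.0: descend 111110001000001100000111 ; hops seen [H4] ; pick H4
  + 0.0.0.0/0 (H0) depth=0
  Q 248.131.7.2: descend 111110001000001100000111 ; hops seen [H0,H4] ; pick H4
  Q 248.131.7.7: descend 111110001000001100000111 ; hops seen [H0,H4] ; pick H4
  + 149.150.0.0/20 (H5) depth=20
  Q 248.131.7.47: descend 111110001000001100000111 ; hops seen [H0,H4] ; pick H4
  + 149.0.0.0/8 (H0) depth=8
  + 0.0.0.0/0 (H4) depth=0
  Q 149.107.138.164: descend 10010101 ; hops seen [H4,H0] ; pick H0
  - 248.131.7.0/24 clear@24
  Q 149.150.0.0: descend 10010101100101100000 ; hops seen [H4,H0,H5] ; pick H5
  + 149.150.10.223/32 (H3) depth=32
  + 149.150.0.0/20 (H6) depth=20
  Q 149.150.10.223: descend 10010101100101100000101011011111 ; hops seen [H4,H0,H6,H3] ; pick H3
  Q 149.150.11.223: descend 10010101100101100000101 ; hops seen [H4,H0,H6] ; pick H6
  Q 251.218.162.215: descend 111110 ; hops seen [H4] ; pick H4
  Q 149.150.10.223: descend 10010101100101100000101011011111 ; hops seen [H4,H0,H6,H3] ; pick H3
  + 149.144.0.0/12 (H4) depth=12
  + 149.150.0.0/16 (H4) depth=16

== LOOKUPS ==
["H2","H2","H4","H4","H4","H4","H0","H5","H3","H6","H4","H3"]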